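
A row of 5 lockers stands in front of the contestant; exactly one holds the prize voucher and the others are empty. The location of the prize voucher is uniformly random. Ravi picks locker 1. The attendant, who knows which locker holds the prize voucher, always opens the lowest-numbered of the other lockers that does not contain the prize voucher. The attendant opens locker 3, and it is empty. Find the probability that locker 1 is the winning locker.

0

Consider each possible location of the prize voucher in turn.
If it is in any of lockers 1, 4, and 5 (prior 1/5 each): the attendant would have opened locker 2 instead, probability 0; weight (1/5)·0 = 0 each.
If it is in locker 2 (prior 1/5): locker 3 is the lowest-numbered option available, probability 1; weight (1/5)·1 = 1/5.
If it is in locker 3 (prior 1/5): the attendant opened locker 3, so this case is ruled out; weight (1/5)·0 = 0.
The weights sum to 1/5.
So P(the prize voucher in locker 1 | the attendant opened locker 3) = 0 / (1/5) = 0.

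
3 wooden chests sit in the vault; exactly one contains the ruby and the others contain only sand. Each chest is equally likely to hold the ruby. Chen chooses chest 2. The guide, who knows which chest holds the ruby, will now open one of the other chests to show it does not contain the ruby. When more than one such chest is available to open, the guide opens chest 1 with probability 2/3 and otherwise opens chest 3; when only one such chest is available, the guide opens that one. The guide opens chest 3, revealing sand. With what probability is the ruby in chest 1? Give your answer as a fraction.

Consider each possible location of the ruby in turn.
If it is in chest 1 (prior 1/3): only chest 3 is available, probability 1; weight (1/3)·1 = 1/3.
If it is in chest 2 (prior 1/3): chest 1 is available but not opened, probability 1/3; weight (1/3)·(1/3) = 1/9.
If it is in chest 3 (prior 1/3): the guide opened chest 3, so this case is ruled out; weight (1/3)·0 = 0.
The weights sum to 4/9.
So P(the ruby in chest 1 | the guide opened chest 3) = (1/3) / (4/9) = 3/4.

3/4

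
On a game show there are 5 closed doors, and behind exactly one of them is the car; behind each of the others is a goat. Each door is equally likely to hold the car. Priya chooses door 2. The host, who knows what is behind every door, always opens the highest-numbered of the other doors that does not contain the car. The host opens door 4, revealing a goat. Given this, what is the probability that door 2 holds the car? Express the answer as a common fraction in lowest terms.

0

Apply Bayes' rule, conditioning on where the car actually is.
If it is behind any of doors 1, 2, and 3 (prior 1/5 each): the host would have opened door 5 instead, probability 0; weight (1/5)·0 = 0 each.
If it is behind door 4 (prior 1/5): the host opened door 4, so this case is ruled out; weight (1/5)·0 = 0.
If it is behind door 5 (prior 1/5): door 4 is the highest-numbered option available, probability 1; weight (1/5)·1 = 1/5.
The weights sum to 1/5.
So P(the car behind door 2 | the host opened door 4) = 0 / (1/5) = 0.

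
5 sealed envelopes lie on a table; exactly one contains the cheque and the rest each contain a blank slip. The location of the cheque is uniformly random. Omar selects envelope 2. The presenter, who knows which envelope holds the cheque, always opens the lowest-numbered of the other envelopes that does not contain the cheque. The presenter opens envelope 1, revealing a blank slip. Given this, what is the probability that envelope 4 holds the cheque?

1/4

Consider each possible location of the cheque in turn.
If it is in envelope 1 (prior 1/5): the presenter opened envelope 1, so this case is ruled out; weight (1/5)·0 = 0.
If it is in any of envelopes 2, 3, 4, and 5 (prior 1/5 each): envelope 1 is the lowest-numbered option available, probability 1; weight (1/5)·1 = 1/5 each.
The weights sum to 4/5.
So P(the cheque in envelope 4 | the presenter opened envelope 1) = (1/5) / (4/5) = 1/4.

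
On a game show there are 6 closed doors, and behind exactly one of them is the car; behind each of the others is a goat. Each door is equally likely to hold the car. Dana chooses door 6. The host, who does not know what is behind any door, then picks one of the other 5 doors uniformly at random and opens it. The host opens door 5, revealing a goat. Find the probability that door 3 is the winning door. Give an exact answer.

1/5

Because the host chose which door to open without knowing where the car is, the choice is independent of the prize location. Learning that door 5 does not hold the car simply rules out that one location and leaves the remaining 5 doors still equally likely by symmetry.
So P(the car behind door 3) = 1/5.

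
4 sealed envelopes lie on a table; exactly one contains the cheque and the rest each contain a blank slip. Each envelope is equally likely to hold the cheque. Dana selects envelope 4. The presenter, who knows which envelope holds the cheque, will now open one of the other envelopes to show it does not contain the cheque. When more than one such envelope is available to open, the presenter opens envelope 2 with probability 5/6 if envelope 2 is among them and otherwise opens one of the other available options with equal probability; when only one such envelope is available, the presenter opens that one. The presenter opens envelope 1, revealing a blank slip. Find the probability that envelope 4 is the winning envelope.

Condition on the true location of the cheque.
If it is in envelope 1 (prior 1/4): the presenter opened envelope 1, so this case is ruled out; weight (1/4)·0 = 0.
If it is in envelope 2 (prior 1/4): envelope 2 holds the prize so is unavailable; the presenter chooses uniformly among the 2 others, probability 1/2; weight (1/4)·(1/2) = 1/8.
If it is in envelope 3 (prior 1/4): envelope 2 is available but not opened, probability 1/6; weight (1/4)·(1/6) = 1/24.
If it is in envelope 4 (prior 1/4): envelope 2 is available but not opened; envelope 1 gets probability (1 − 5/6)/2 = 1/12; weight (1/4)·(1/12) = 1/48.
The weights sum to 3/16.
So P(the cheque in envelope 4 | the presenter opened envelope 1) = (1/48) / (3/16) = 1/9.

1/9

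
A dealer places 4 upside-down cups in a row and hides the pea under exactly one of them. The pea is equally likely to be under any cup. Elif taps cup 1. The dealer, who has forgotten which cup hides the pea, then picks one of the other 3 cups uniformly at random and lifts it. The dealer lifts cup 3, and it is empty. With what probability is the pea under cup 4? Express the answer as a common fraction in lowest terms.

1/3

Because the dealer chose which cup to lift without knowing where the pea is, the choice is independent of the prize location. Learning that cup 3 does not hold the pea simply rules out that one location and leaves the remaining 3 cups still equally likely by symmetry.
So P(the pea under cup 4) = 1/3.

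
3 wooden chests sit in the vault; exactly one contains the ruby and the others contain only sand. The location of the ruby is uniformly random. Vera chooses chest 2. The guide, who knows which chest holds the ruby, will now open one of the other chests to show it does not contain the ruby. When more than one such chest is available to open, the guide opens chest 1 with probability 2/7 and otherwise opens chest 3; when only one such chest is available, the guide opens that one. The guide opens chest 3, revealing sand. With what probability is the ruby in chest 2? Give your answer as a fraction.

5/12

Consider each possible location of the ruby in turn.
If it is in chest 1 (prior 1/3): only chest 3 is available, probability 1; weight (1/3)·1 = 1/3.
If it is in chest 2 (prior 1/3): chest 1 is available but not opened, probability 5/7; weight (1/3)·(5/7) = 5/21.
If it is in chest 3 (prior 1/3): the guide opened chest 3, so this case is ruled out; weight (1/3)·0 = 0.
The weights sum to 4/7.
So P(the ruby in chest 2 | the guide opened chest 3) = (5/21) / (4/7) = 5/12.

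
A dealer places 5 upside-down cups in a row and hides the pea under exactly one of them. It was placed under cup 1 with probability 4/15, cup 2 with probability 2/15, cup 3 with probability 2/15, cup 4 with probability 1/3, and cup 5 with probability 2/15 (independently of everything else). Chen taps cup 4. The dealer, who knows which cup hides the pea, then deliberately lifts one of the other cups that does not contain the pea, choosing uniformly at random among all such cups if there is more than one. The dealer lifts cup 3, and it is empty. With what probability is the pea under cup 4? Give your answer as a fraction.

Consider each possible location of the pea in turn.
If it is under cup 1 (prior 4/15): the dealer has 3 equally likely choices, so probability 1/3; weight (4/15)·(1/3) = 4/45.
If it is under either of cups 2 and 5 (prior 2/15 each): the dealer has 3 equally likely choices, so probability 1/3; weight (2/15)·(1/3) = 2/45 each.
If it is under cup 3 (prior 2/15): the dealer opened cup 3, so this case is ruled out; weight (2/15)·0 = 0.
If it is under cup 4 (prior 1/3): the dealer has 4 equally likely choices, so probability 1/4; weight (1/3)·(1/4) = 1/12.
The weights sum to 47/180.
So P(the pea under cup 4 | the dealer opened cup 3) = (1/12) / (47/180) = 15/47.

15/47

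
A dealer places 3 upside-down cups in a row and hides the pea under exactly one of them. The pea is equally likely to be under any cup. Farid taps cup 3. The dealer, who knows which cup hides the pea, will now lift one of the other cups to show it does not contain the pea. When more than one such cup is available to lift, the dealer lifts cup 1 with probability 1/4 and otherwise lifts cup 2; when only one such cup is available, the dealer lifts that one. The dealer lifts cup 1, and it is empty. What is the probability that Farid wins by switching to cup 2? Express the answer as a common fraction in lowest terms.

Consider each possible location of the pea in turn.
If it is under cup 1 (prior 1/3): the dealer opened cup 1, so this case is ruled out; weight (1/3)·0 = 0.
If it is under cup 2 (prior 1/3): only cup 1 is available, probability 1; weight (1/3)·1 = 1/3.
If it is under cup 3 (prior 1/3): cup 1 is available, opened with probability 1/4; weight (1/3)·(1/4) = 1/12.
The weights sum to 5/12.
So P(the pea under cup 2 | the dealer opened cup 1) = (1/3) / (5/12) = 4/5.

4/5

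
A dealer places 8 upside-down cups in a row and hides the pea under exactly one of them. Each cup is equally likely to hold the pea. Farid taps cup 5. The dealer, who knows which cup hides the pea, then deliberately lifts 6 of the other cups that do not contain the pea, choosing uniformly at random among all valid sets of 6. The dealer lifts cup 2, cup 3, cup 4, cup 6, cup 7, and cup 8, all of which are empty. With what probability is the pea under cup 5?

Condition on the true location of the pea.
If it is under cup 1 (prior 1/8): the dealer has no choice, probability 1; weight (1/8)·1 = 1/8.
If it is under any of cups 2, 3, 4, 6, 7, and 8 (prior 1/8 each): that cup was opened and seen not to hold the prize — ruled out; weight (1/8)·0 = 0 each.
If it is under cup 5 (prior 1/8): the dealer has 7 equally likely choices, so probability 1/7; weight (1/8)·(1/7) = 1/56.
The weights sum to 1/7.
So P(the pea under cup 5 | the dealer opened cup 2, cup 3, cup 4, cup 6, cup 7, and cup 8) = (1/56) / (1/7) = 1/8.

1/8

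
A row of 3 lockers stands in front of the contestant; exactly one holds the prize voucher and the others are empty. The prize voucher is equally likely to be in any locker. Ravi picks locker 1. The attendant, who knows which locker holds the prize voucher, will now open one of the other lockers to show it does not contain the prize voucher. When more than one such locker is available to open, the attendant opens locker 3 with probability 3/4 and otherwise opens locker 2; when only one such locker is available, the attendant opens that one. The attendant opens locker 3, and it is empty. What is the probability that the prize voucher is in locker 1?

3/7

Apply Bayes' rule, conditioning on where the prize voucher actually is.
If it is in locker 1 (prior 1/3): locker 3 is available, opened with probability 3/4; weight (1/3)·(3/4) = 1/4.
If it is in locker 2 (prior 1/3): only locker 3 is available, probability 1; weight (1/3)·1 = 1/3.
If it is in locker 3 (prior 1/3): the attendant opened locker 3, so this case is ruled out; weight (1/3)·0 = 0.
The weights sum to 7/12.
So P(the prize voucher in locker 1 | the attendant opened locker 3) = (1/4) / (7/12) = 3/7.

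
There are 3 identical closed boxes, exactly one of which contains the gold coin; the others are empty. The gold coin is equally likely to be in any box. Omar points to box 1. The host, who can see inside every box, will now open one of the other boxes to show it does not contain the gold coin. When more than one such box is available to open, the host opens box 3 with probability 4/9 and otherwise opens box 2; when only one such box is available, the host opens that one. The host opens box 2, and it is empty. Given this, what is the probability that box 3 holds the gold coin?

9/14

Consider each possible location of the gold coin in turn.
If it is in box 1 (prior 1/3): box 3 is available but not opened, probability 5/9; weight (1/3)·(5/9) = 5/27.
If it is in box 2 (prior 1/3): the host opened box 2, so this case is ruled out; weight (1/3)·0 = 0.
If it is in box 3 (prior 1/3): only box 2 is available, probability 1; weight (1/3)·1 = 1/3.
The weights sum to 14/27.
So P(the gold coin in box 3 | the host opened box 2) = (1/3) / (14/27) = 9/14.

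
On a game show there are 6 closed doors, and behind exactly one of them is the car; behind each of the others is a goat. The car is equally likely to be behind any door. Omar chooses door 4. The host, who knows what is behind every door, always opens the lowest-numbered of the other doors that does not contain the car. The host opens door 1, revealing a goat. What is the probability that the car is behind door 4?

Apply Bayes' rule, conditioning on where the car actually is.
If it is behind door 1 (prior 1/6): the host opened door 1, so this case is ruled out; weight (1/6)·0 = 0.
If it is behind any of doors 2, 3, 4, 5, and 6 (prior 1/6 each): door 1 is the lowest-numbered option available, probability 1; weight (1/6)·1 = 1/6 each.
The weights sum to 5/6.
So P(the car behind door 4 | the host opened door 1) = (1/6) / (5/6) = 1/5.

1/5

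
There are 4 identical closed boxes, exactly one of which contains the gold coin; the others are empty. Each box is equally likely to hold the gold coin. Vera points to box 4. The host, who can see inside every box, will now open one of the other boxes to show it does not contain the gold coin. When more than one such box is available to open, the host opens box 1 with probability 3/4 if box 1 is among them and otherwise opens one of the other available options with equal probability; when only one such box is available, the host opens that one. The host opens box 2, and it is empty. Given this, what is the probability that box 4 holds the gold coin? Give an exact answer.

1/7

Consider each possible location of the gold coin in turn.
If it is in box 1 (prior 1/4): box 1 holds the prize so is unavailable; the host chooses uniformly among the 2 others, probability 1/2; weight (1/4)·(1/2) = 1/8.
If it is in box 2 (prior 1/4): the host opened box 2, so this case is ruled out; weight (1/4)·0 = 0.
If it is in box 3 (prior 1/4): box 1 is available but not opened, probability 1/4; weight (1/4)·(1/4) = 1/16.
If it is in box 4 (prior 1/4): box 1 is available but not opened; box 2 gets probability (1 − 3/4)/2 = 1/8; weight (1/4)·(1/8) = 1/32.
The weights sum to 7/32.
So P(the gold coin in box 4 | the host opened box 2) = (1/32) / (7/32) = 1/7.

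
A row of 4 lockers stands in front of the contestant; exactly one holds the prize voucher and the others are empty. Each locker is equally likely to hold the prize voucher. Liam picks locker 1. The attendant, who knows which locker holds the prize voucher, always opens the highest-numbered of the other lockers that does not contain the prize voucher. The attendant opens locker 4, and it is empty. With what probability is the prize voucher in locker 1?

1/3

Condition on the true location of the prize voucher.
If it is in any of lockers 1, 2, and 3 (prior 1/4 each): locker 4 is the highest-numbered option available, probability 1; weight (1/4)·1 = 1/4 each.
If it is in locker 4 (prior 1/4): the attendant opened locker 4, so this case is ruled out; weight (1/4)·0 = 0.
The weights sum to 3/4.
So P(the prize voucher in locker 1 | the attendant opened locker 4) = (1/4) / (3/4) = 1/3.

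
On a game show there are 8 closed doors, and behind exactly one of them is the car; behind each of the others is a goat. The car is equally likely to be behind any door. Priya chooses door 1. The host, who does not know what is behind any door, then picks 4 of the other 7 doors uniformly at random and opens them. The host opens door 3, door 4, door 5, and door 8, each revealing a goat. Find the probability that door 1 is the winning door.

Condition on the true location of the car.
If it is behind any of doors 1, 2, 6, and 7 (prior 1/8 each): the host picks exactly this set with probability 1/35 regardless, and none is the prize; weight (1/8)·(1/35) = 1/280 each.
If it is behind any of doors 3, 4, 5, and 8 (prior 1/8 each): that door was opened and seen not to hold the prize — ruled out; weight (1/8)·0 = 0 each.
The weights sum to 1/70.
So P(the car behind door 1 | the host opened door 3, door 4, door 5, and door 8) = (1/280) / (1/70) = 1/4.

1/4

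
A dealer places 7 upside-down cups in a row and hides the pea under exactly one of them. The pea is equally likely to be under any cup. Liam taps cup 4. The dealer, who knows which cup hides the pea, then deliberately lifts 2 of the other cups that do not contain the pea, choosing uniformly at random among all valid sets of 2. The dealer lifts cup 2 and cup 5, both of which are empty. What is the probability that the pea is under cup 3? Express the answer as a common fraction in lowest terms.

Condition on the true location of the pea.
If it is under any of cups 1, 3, 6, and 7 (prior 1/7 each): the dealer has 10 equally likely choices, so probability 1/10; weight (1/7)·(1/10) = 1/70 each.
If it is under either of cups 2 and 5 (prior 1/7 each): that cup was opened and seen not to hold the prize — ruled out; weight (1/7)·0 = 0 each.
If it is under cup 4 (prior 1/7): the dealer has 15 equally likely choices, so probability 1/15; weight (1/7)·(1/15) = 1/105.
The weights sum to 1/15.
So P(the pea under cup 3 | the dealer opened cup 2 and cup 5) = (1/70) / (1/15) = 3/14.

3/14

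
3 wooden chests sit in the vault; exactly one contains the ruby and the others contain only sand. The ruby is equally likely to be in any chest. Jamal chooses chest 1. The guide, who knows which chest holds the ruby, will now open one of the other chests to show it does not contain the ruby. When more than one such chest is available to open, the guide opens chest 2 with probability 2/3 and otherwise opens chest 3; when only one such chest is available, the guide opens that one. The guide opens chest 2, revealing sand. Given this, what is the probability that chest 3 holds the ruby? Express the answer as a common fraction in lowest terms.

3/5

Condition on the true location of the ruby.
If it is in chest 1 (prior 1/3): chest 2 is available, opened with probability 2/3; weight (1/3)·(2/3) = 2/9.
If it is in chest 2 (prior 1/3): the guide opened chest 2, so this case is ruled out; weight (1/3)·0 = 0.
If it is in chest 3 (prior 1/3): only chest 2 is available, probability 1; weight (1/3)·1 = 1/3.
The weights sum to 5/9.
So P(the ruby in chest 3 | the guide opened chest 2) = (1/3) / (5/9) = 3/5.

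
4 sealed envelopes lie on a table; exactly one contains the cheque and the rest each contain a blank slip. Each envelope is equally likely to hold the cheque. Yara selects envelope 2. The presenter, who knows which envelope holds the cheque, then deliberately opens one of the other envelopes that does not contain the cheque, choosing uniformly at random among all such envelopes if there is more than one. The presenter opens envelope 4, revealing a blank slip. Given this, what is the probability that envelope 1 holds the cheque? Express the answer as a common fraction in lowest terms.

Condition on the true location of the cheque.
If it is in either of envelopes 1 and 3 (prior 1/4 each): the presenter has 2 equally likely choices, so probability 1/2; weight (1/4)·(1/2) = 1/8 each.
If it is in envelope 2 (prior 1/4): the presenter has 3 equally likely choices, so probability 1/3; weight (1/4)·(1/3) = 1/12.
If it is in envelope 4 (prior 1/4): the presenter opened envelope 4, so this case is ruled out; weight (1/4)·0 = 0.
The weights sum to 1/3.
So P(the cheque in envelope 1 | the presenter opened envelope 4) = (1/8) / (1/3) = 3/8.

3/8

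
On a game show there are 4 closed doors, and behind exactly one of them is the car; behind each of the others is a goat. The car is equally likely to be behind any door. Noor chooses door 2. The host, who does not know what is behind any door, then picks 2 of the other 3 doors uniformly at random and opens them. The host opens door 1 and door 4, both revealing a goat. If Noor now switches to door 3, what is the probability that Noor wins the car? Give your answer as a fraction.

1/2

Apply Bayes' rule, conditioning on where the car actually is.
If it is behind either of doors 1 and 4 (prior 1/4 each): that door was opened and seen not to hold the prize — ruled out; weight (1/4)·0 = 0 each.
If it is behind either of doors 2 and 3 (prior 1/4 each): the host picks exactly this set with probability 1/3 regardless, and none is the prize; weight (1/4)·(1/3) = 1/12 each.
The weights sum to 1/6.
So P(the car behind door 3 | the host opened door 1 and door 4) = (1/12) / (1/6) = 1/2.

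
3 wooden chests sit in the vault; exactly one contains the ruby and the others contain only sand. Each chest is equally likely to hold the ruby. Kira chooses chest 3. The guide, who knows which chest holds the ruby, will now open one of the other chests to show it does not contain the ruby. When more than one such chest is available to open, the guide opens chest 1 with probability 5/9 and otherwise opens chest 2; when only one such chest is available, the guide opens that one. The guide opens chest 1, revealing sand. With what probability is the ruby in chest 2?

Condition on the true location of the ruby.
If it is in chest 1 (prior 1/3): the guide opened chest 1, so this case is ruled out; weight (1/3)·0 = 0.
If it is in chest 2 (prior 1/3): only chest 1 is available, probability 1; weight (1/3)·1 = 1/3.
If it is in chest 3 (prior 1/3): chest 1 is available, opened with probability 5/9; weight (1/3)·(5/9) = 5/27.
The weights sum to 14/27.
So P(the ruby in chest 2 | the guide opened chest 1) = (1/3) / (14/27) = 9/14.

9/14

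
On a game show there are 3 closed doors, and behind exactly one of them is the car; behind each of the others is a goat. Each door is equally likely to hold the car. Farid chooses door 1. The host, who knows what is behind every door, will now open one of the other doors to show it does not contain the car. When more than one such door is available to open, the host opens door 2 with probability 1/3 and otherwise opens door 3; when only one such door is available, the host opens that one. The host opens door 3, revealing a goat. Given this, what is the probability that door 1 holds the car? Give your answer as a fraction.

Condition on the true location of the car.
If it is behind door 1 (prior 1/3): door 2 is available but not opened, probability 2/3; weight (1/3)·(2/3) = 2/9.
If it is behind door 2 (prior 1/3): only door 3 is available, probability 1; weight (1/3)·1 = 1/3.
If it is behind door 3 (prior 1/3): the host opened door 3, so this case is ruled out; weight (1/3)·0 = 0.
The weights sum to 5/9.
So P(the car behind door 1 | the host opened door 3) = (2/9) / (5/9) = 2/5.

2/5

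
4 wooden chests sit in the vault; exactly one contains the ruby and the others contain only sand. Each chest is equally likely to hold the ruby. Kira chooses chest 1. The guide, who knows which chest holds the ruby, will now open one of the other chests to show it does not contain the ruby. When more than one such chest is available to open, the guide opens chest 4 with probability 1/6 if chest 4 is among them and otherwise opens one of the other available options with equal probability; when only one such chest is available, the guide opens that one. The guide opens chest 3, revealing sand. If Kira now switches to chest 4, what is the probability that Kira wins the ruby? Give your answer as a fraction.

2/7

Apply Bayes' rule, conditioning on where the ruby actually is.
If it is in chest 1 (prior 1/4): chest 4 is available but not opened; chest 3 gets probability (1 − 1/6)/2 = 5/12; weight (1/4)·(5/12) = 5/48.
If it is in chest 2 (prior 1/4): chest 4 is available but not opened, probability 5/6; weight (1/4)·(5/6) = 5/24.
If it is in chest 3 (prior 1/4): the guide opened chest 3, so this case is ruled out; weight (1/4)·0 = 0.
If it is in chest 4 (prior 1/4): chest 4 holds the prize so is unavailable; the guide chooses uniformly among the 2 others, probability 1/2; weight (1/4)·(1/2) = 1/8.
The weights sum to 7/16.
So P(the ruby in chest 4 | the guide opened chest 3) = (1/8) / (7/16) = 2/7.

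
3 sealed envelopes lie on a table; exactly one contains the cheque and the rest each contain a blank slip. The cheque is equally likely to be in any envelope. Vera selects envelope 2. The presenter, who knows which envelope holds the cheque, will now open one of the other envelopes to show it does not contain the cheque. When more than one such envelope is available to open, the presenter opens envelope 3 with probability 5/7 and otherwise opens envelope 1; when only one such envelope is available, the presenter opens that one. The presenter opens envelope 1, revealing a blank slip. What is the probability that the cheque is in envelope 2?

Condition on the true location of the cheque.
If it is in envelope 1 (prior 1/3): the presenter opened envelope 1, so this case is ruled out; weight (1/3)·0 = 0.
If it is in envelope 2 (prior 1/3): envelope 3 is available but not opened, probability 2/7; weight (1/3)·(2/7) = 2/21.
If it is in envelope 3 (prior 1/3): only envelope 1 is available, probability 1; weight (1/3)·1 = 1/3.
The weights sum to 3/7.
So P(the cheque in envelope 2 | the presenter opened envelope 1) = (2/21) / (3/7) = 2/9.

2/9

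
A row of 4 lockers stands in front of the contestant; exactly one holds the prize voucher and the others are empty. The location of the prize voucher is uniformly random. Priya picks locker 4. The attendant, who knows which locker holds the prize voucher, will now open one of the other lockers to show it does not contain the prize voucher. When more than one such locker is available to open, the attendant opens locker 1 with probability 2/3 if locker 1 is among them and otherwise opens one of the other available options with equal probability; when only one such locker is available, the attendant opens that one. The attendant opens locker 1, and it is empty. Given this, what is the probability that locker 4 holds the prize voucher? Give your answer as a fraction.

1/3

Condition on the true location of the prize voucher.
If it is in locker 1 (prior 1/4): the attendant opened locker 1, so this case is ruled out; weight (1/4)·0 = 0.
If it is in any of lockers 2, 3, and 4 (prior 1/4 each): locker 1 is available, opened with probability 2/3; weight (1/4)·(2/3) = 1/6 each.
The weights sum to 1/2.
So P(the prize voucher in locker 4 | the attendant opened locker 1) = (1/6) / (1/2) = 1/3.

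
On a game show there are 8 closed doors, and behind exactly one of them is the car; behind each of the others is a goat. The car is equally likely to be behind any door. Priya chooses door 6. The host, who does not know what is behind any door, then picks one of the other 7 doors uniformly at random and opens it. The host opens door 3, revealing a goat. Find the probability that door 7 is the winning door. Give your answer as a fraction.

Consider each possible location of the car in turn.
If it is behind any of doors 1, 2, 4, 5, 6, 7, and 8 (prior 1/8 each): the host picks door 3 with probability 1/7 regardless, and it is not the prize; weight (1/8)·(1/7) = 1/56 each.
If it is behind door 3 (prior 1/8): the host opened door 3, so this case is ruled out; weight (1/8)·0 = 0.
The weights sum to 1/8.
So P(the car behind door 7 | the host opened door 3) = (1/56) / (1/8) = 1/7.

1/7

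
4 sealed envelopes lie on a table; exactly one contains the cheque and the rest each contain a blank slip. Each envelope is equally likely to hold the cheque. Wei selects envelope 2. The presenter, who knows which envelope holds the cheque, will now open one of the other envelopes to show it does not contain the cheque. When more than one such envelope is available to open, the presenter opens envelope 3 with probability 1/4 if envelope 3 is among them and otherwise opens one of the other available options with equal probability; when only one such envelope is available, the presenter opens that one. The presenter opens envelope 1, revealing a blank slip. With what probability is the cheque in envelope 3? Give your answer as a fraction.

Apply Bayes' rule, conditioning on where the cheque actually is.
If it is in envelope 1 (prior 1/4): the presenter opened envelope 1, so this case is ruled out; weight (1/4)·0 = 0.
If it is in envelope 2 (prior 1/4): envelope 3 is available but not opened; envelope 1 gets probability (1 − 1/4)/2 = 3/8; weight (1/4)·(3/8) = 3/32.
If it is in envelope 3 (prior 1/4): envelope 3 holds the prize so is unavailable; the presenter chooses uniformly among the 2 others, probability 1/2; weight (1/4)·(1/2) = 1/8.
If it is in envelope 4 (prior 1/4): envelope 3 is available but not opened, probability 3/4; weight (1/4)·(3/4) = 3/16.
The weights sum to 13/32.
So P(the cheque in envelope 3 | the presenter opened envelope 1) = (1/8) / (13/32) = 4/13.

4/13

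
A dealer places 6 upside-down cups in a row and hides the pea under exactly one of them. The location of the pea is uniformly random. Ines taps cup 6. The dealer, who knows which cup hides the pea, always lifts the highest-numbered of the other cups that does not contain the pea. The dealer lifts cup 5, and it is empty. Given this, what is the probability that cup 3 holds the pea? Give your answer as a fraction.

Consider each possible location of the pea in turn.
If it is under any of cups 1, 2, 3, 4, and 6 (prior 1/6 each): cup 5 is the highest-numbered option available, probability 1; weight (1/6)·1 = 1/6 each.
If it is under cup 5 (prior 1/6): the dealer opened cup 5, so this case is ruled out; weight (1/6)·0 = 0.
The weights sum to 5/6.
So P(the pea under cup 3 | the dealer opened cup 5) = (1/6) / (5/6) = 1/5.

1/5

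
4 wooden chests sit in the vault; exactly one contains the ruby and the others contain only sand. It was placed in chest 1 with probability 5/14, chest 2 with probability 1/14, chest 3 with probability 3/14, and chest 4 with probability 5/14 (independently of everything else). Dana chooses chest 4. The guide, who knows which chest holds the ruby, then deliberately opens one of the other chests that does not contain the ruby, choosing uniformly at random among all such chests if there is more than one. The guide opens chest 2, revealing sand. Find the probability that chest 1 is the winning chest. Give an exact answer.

15/34

Condition on the true location of the ruby.
If it is in chest 1 (prior 5/14): the guide has 2 equally likely choices, so probability 1/2; weight (5/14)·(1/2) = 5/28.
If it is in chest 2 (prior 1/14): the guide opened chest 2, so this case is ruled out; weight (1/14)·0 = 0.
If it is in chest 3 (prior 3/14): the guide has 2 equally likely choices, so probability 1/2; weight (3/14)·(1/2) = 3/28.
If it is in chest 4 (prior 5/14): the guide has 3 equally likely choices, so probability 1/3; weight (5/14)·(1/3) = 5/42.
The weights sum to 17/42.
So P(the ruby in chest 1 | the guide opened chest 2) = (5/28) / (17/42) = 15/34.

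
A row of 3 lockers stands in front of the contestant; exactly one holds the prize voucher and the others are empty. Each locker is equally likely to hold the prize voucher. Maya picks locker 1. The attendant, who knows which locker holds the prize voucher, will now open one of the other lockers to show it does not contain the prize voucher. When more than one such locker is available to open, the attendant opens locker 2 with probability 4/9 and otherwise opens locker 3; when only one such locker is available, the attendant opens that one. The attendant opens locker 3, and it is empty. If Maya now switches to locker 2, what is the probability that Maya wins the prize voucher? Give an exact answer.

Apply Bayes' rule, conditioning on where the prize voucher actually is.
If it is in locker 1 (prior 1/3): locker 2 is available but not opened, probability 5/9; weight (1/3)·(5/9) = 5/27.
If it is in locker 2 (prior 1/3): only locker 3 is available, probability 1; weight (1/3)·1 = 1/3.
If it is in locker 3 (prior 1/3): the attendant opened locker 3, so this case is ruled out; weight (1/3)·0 = 0.
The weights sum to 14/27.
So P(the prize voucher in locker 2 | the attendant opened locker 3) = (1/3) / (14/27) = 9/14.

9/14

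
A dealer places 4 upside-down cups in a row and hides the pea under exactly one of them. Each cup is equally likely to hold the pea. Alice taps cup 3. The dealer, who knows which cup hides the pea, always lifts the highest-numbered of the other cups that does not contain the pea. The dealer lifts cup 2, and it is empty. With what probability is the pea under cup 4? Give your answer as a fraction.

Apply Bayes' rule, conditioning on where the pea actually is.
If it is under either of cups 1 and 3 (prior 1/4 each): the dealer would have opened cup 4 instead, probability 0; weight (1/4)·0 = 0 each.
If it is under cup 2 (prior 1/4): the dealer opened cup 2, so this case is ruled out; weight (1/4)·0 = 0.
If it is under cup 4 (prior 1/4): cup 2 is the highest-numbered option available, probability 1; weight (1/4)·1 = 1/4.
The weights sum to 1/4.
So P(the pea under cup 4 | the dealer opened cup 2) = (1/4) / (1/4) = 1.

1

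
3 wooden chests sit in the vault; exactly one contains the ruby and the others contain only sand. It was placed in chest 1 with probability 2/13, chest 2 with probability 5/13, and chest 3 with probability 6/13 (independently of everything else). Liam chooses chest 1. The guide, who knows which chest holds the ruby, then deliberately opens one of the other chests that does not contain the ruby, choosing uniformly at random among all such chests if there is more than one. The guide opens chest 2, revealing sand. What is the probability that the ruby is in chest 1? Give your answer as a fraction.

1/7

Condition on the true location of the ruby.
If it is in chest 1 (prior 2/13): the guide has 2 equally likely choices, so probability 1/2; weight (2/13)·(1/2) = 1/13.
If it is in chest 2 (prior 5/13): the guide opened chest 2, so this case is ruled out; weight (5/13)·0 = 0.
If it is in chest 3 (prior 6/13): the guide has no choice, probability 1; weight (6/13)·1 = 6/13.
The weights sum to 7/13.
So P(the ruby in chest 1 | the guide opened chest 2) = (1/13) / (7/13) = 1/7.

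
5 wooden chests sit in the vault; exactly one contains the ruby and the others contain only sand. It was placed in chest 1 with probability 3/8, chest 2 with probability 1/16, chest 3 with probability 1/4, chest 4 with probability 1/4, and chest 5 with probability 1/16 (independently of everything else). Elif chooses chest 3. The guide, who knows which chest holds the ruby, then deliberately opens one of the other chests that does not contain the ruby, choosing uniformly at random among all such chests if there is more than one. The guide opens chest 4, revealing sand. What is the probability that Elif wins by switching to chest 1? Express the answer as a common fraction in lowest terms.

Apply Bayes' rule, conditioning on where the ruby actually is.
If it is in chest 1 (prior 3/8): the guide has 3 equally likely choices, so probability 1/3; weight (3/8)·(1/3) = 1/8.
If it is in either of chests 2 and 5 (prior 1/16 each): the guide has 3 equally likely choices, so probability 1/3; weight (1/16)·(1/3) = 1/48 each.
If it is in chest 3 (prior 1/4): the guide has 4 equally likely choices, so probability 1/4; weight (1/4)·(1/4) = 1/16.
If it is in chest 4 (prior 1/4): the guide opened chest 4, so this case is ruled out; weight (1/4)·0 = 0.
The weights sum to 11/48.
So P(the ruby in chest 1 | the guide opened chest 4) = (1/8) / (11/48) = 6/11.

6/11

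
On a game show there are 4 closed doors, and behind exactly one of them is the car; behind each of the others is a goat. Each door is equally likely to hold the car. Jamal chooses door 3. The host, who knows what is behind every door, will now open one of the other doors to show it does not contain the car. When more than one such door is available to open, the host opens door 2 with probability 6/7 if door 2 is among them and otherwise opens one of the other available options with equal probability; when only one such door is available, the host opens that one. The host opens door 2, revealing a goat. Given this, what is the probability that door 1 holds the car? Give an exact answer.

Apply Bayes' rule, conditioning on where the car actually is.
If it is behind any of doors 1, 3, and 4 (prior 1/4 each): door 2 is available, opened with probability 6/7; weight (1/4)·(6/7) = 3/14 each.
If it is behind door 2 (prior 1/4): the host opened door 2, so this case is ruled out; weight (1/4)·0 = 0.
The weights sum to 9/14.
So P(the car behind door 1 | the host opened door 2) = (3/14) / (9/14) = 1/3.

1/3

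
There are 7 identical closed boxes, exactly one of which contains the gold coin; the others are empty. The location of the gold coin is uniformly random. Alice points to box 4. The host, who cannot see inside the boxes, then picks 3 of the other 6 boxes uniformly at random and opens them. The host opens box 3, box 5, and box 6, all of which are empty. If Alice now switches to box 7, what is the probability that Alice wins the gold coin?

Because the host chose which boxes to open without knowing where the gold coin is, the choice is independent of the prize location. Learning that none of the 3 opened boxes holds the gold coin simply rules out those 3 locations and leaves the remaining 4 boxes still equally likely by symmetry.
So P(the gold coin in box 7) = 1/4.

1/4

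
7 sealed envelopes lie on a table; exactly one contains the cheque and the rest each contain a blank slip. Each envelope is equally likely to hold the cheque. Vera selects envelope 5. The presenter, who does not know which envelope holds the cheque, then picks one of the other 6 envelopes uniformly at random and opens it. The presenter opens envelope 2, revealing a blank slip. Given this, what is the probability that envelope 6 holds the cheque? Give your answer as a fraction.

Because the presenter chose which envelope to open without knowing where the cheque is, the choice is independent of the prize location. Learning that envelope 2 does not hold the cheque simply rules out that one location and leaves the remaining 6 envelopes still equally likely by symmetry.
So P(the cheque in envelope 6) = 1/6.

1/6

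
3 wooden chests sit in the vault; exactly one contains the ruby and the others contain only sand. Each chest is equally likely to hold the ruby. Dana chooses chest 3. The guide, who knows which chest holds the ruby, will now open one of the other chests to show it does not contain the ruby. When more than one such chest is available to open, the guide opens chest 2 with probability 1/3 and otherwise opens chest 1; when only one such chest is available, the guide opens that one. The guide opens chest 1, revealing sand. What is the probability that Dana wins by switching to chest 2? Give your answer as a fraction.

Consider each possible location of the ruby in turn.
If it is in chest 1 (prior 1/3): the guide opened chest 1, so this case is ruled out; weight (1/3)·0 = 0.
If it is in chest 2 (prior 1/3): only chest 1 is available, probability 1; weight (1/3)·1 = 1/3.
If it is in chest 3 (prior 1/3): chest 2 is available but not opened, probability 2/3; weight (1/3)·(2/3) = 2/9.
The weights sum to 5/9.
So P(the ruby in chest 2 | the guide opened chest 1) = (1/3) / (5/9) = 3/5.

3/5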